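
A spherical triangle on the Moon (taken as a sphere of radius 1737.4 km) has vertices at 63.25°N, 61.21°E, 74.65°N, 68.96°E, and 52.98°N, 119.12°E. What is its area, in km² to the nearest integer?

Side lengths (central angles): a = 0.5114, b = 0.5415, c = 0.2044 rad; semiperimeter s = 0.6286.
By l'Huilier's theorem, tan(E/4) = √[tan(s/2) tan((s−a)/2) tan((s−b)/2) tan((s−c)/2)], giving spherical excess E = 0.0535 rad.
Area = E·R² = 0.0535 × (1737.4)² ≈ 161618 km².

161618 km²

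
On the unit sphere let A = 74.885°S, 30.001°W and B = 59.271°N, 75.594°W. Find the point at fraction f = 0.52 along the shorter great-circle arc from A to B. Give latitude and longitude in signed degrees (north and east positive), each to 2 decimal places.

-5.66°, -60.95°

Central angle δ = 2.3989 rad. Interpolating on the sphere with fraction f = 0.52:
P = [sin((1−f)δ)·A + sin(fδ)·B] / sin δ = 1.3505·A + 1.4020·B in Cartesian coordinates,
giving P = (0.4832, -0.8699, -0.0987), i.e. latitude -5.66°, longitude -60.95°.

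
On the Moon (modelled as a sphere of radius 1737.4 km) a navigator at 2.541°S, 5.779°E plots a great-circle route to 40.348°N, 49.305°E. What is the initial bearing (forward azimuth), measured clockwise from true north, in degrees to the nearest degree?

38°

Δλ = 43.526° = 0.7597 rad.
y = sin Δλ · cos φ₂ = (0.6887)(0.7621) = 0.5249
x = cos φ₁ sin φ₂ − sin φ₁ cos φ₂ cos Δλ = (0.9990)(0.6474) − (-0.0443)(0.7621)(0.7251) = 0.6713
θ = atan2(y, x) = 38.02°, so the bearing is 38°.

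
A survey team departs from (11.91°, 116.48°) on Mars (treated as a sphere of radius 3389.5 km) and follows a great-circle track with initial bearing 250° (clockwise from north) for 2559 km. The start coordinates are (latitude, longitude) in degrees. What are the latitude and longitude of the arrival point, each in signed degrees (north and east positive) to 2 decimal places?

-4.53°, 76.24°

Angular distance δ = d/R = 2559/3389.5 = 0.75498 rad; initial bearing θ = 4.3633 rad.
sin φ₂ = sin φ₁ cos δ + cos φ₁ sin δ cos θ = (0.2064)(0.7283) + (0.9785)(0.6853)(-0.3420) = -0.0790, so φ₂ = -4.53°.
Δλ = atan2(sin θ sin δ cos φ₁, cos δ − sin φ₁ sin φ₂) = atan2(-0.6301, 0.7446) = -40.238°.
λ₂ = 116.480° − 40.238° = 76.24°.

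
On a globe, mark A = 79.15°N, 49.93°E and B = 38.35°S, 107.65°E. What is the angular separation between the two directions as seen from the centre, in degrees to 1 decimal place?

122.0°

In radians: φ₁ = 1.3814, φ₂ = -0.6693, Δλ = 57.720° = 1.0074 rad.
cos c = sin φ₁ sin φ₂ + cos φ₁ cos φ₂ cos Δλ = (0.9821)(-0.6205) + (0.1882)(0.7842)(0.5341) = -0.53053,
so c = arccos(-0.53053) = 2.13003 rad.
So the angular separation is 122.0°.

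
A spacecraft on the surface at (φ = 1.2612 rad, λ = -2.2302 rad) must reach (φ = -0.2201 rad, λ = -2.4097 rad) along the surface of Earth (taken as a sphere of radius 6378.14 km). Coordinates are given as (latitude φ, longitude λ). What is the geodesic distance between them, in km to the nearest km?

9479 km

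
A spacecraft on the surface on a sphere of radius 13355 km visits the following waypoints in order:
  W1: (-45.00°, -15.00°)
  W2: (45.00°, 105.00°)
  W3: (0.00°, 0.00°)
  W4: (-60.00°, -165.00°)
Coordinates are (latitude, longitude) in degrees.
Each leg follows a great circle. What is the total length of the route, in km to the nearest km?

83449 km

Leg W1→W2: central angle 2.4189 rad, distance 32303.9 km.
Leg W2→W3: central angle 1.7548 rad, distance 23436.0 km.
Leg W3→W4: central angle 2.0748 rad, distance 27709.4 km.
Total: 32303.9 + 23436.0 + 27709.4 ≈ 83449 km.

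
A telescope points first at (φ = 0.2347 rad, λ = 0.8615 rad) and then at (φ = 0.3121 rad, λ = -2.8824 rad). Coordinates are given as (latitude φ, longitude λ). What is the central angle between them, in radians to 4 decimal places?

With latitudes φ₁ = 13.447°, φ₂ = 17.882° and longitude difference Δλ = 145.490°:
Haversine: a = sin²(Δφ/2) + cos φ₁ cos φ₂ sin²(Δλ/2) = 0.0015 + (0.9726)(0.9517)(0.9120) = 0.84566.
Central angle c = 2·arcsin(√a) = 2.33410 rad.
So the angular separation is 2.3341 rad.

2.3341 rad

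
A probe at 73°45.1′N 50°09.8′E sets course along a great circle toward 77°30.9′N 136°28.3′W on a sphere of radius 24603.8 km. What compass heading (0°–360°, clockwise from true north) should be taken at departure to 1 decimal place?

3.0°

With φ₁ = 1.2872, φ₂ = 1.3529, Δλ = 3.0258 rad, the forward-azimuth formula gives
θ = atan2( sin Δλ cos φ₂ , cos φ₁ sin φ₂ − sin φ₁ cos φ₂ cos Δλ ) = atan2(0.0250, 0.4793) = 2.98°.
So the initial bearing is 3.0°.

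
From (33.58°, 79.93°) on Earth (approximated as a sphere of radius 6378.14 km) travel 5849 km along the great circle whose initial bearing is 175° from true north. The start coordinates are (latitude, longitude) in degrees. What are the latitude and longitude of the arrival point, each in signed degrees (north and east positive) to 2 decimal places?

-18.81°, 84.12°

Angular distance δ = d/R = 5849/6378.14 = 0.91704 rad; initial bearing θ = 3.0543 rad.
sin φ₂ = sin φ₁ cos δ + cos φ₁ sin δ cos θ = (0.5531)(0.6082) + (0.8331)(0.7938)(-0.9962) = -0.3224, so φ₂ = -18.81°.
Δλ = atan2(sin θ sin δ cos φ₁, cos δ − sin φ₁ sin φ₂) = atan2(0.0576, 0.7865) = 4.191°.
λ₂ = 79.930° + 4.191° = 84.12°.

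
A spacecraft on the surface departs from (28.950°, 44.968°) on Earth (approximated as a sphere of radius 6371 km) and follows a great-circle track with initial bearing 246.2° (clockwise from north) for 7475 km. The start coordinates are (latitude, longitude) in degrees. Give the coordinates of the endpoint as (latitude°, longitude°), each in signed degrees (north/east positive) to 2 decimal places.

Angular distance δ = d/R = 7475/6371 = 1.17329 rad; initial bearing θ = 4.2970 rad.
sin φ₂ = sin φ₁ cos δ + cos φ₁ sin δ cos θ = (0.4840)(0.3871) + (0.8750)(0.9220)(-0.4035) = -0.1382, so φ₂ = -7.94°.
Δλ = atan2(sin θ sin δ cos φ₁, cos δ − sin φ₁ sin φ₂) = atan2(-0.7382, 0.4540) = -58.407°.
λ₂ = 44.968° − 58.407° = -13.44°.

-7.94°, -13.44°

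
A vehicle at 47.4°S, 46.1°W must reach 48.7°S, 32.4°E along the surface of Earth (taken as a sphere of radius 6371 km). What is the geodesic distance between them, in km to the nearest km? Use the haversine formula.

With latitudes φ₁ = -47.400°, φ₂ = -48.700° and longitude difference Δλ = 78.500°:
Haversine: a = sin²(Δφ/2) + cos φ₁ cos φ₂ sin²(Δλ/2) = 0.0001 + (0.6769)(0.6600)(0.4003) = 0.17897.
Central angle c = 2·arcsin(√a) = 0.87360 rad.
Distance = R·c = 6371 × 0.8736 ≈ 5566 km.

5566 km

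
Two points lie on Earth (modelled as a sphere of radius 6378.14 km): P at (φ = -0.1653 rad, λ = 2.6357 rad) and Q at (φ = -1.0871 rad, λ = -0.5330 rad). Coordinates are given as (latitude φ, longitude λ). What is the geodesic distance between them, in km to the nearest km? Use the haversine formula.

Let φ₁ = -0.1653 rad, φ₂ = -1.0871 rad, and Δλ = 3.1145 rad.
Haversine: a = sin²(Δφ/2) + cos φ₁ cos φ₂ sin²(Δλ/2) = 0.1978 + (0.9864)(0.4651)(0.9998) = 0.65644.
Central angle c = 2·arcsin(√a) = 1.88902 rad.
Distance = R·c = 6378.14 × 1.8890 ≈ 12048 km.

12048 km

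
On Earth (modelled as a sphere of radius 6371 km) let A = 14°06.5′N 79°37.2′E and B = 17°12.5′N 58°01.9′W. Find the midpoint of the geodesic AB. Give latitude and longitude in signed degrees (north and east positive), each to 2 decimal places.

37.81°, 11.92°

Central angle δ = 2.2301 rad. Interpolating on the sphere with fraction f = 0.5:
P = [sin((1−f)δ)·A + sin(fδ)·B] / sin δ = 1.1360·A + 1.1360·B in Cartesian coordinates,
giving P = (0.7731, 0.1631, 0.6130), i.e. latitude 37.81°, longitude 11.92°.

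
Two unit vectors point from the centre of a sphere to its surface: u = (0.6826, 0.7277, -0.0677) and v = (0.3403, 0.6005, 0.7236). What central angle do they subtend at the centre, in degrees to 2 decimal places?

u·v = 0.6203; |u| = 1.0000, |v| = 1.0000.
cos θ = (u·v)/(|u||v|) = 0.6203, so θ = 51.66°.

51.66°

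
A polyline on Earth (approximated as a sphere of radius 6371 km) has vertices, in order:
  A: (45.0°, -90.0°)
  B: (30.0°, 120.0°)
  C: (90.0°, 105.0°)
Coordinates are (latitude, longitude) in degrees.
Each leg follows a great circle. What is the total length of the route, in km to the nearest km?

Leg A→B: central angle 1.7485 rad, distance 11139.7 km.
Leg B→C: central angle 1.0472 rad, distance 6671.7 km.
Total: 11139.7 + 6671.7 ≈ 17811 km.

17811 km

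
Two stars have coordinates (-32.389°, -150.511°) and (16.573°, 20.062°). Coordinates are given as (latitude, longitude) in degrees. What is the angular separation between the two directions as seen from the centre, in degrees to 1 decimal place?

162.0°

Let φ₁ = -0.5653 rad, φ₂ = 0.2893 rad, and Δλ = 2.9771 rad.
cos c = sin φ₁ sin φ₂ + cos φ₁ cos φ₂ cos Δλ = (-0.5357)(0.2852) + (0.8444)(0.9585)(-0.9865) = -0.95121,
so c = arccos(-0.95121) = 2.82794 rad.
So the angular separation is 162.0°.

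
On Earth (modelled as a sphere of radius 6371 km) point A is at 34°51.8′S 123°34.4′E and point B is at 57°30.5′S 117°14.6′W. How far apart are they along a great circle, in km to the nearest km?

8284 km

With latitudes φ₁ = -34.863°, φ₂ = -57.508° and longitude difference Δλ = 119.183°:
cos c = sin φ₁ sin φ₂ + cos φ₁ cos φ₂ cos Δλ = (-0.5716)(-0.8435) + (0.8205)(0.5372)(-0.4876) = 0.26723,
so c = arccos(0.26723) = 1.30028 rad.
Distance = R·c = 6371 × 1.3003 ≈ 8284 km.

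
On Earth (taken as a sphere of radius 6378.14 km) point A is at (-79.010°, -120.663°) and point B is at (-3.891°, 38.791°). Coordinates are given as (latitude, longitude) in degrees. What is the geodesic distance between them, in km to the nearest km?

Let φ₁ = -1.3790 rad, φ₂ = -0.0679 rad, and Δλ = 2.7830 rad.
cos c = sin φ₁ sin φ₂ + cos φ₁ cos φ₂ cos Δλ = (-0.9817)(-0.0679) + (0.1906)(0.9977)(-0.9364) = -0.11149,
so c = arccos(-0.11149) = 1.68251 rad.
Distance = R·c = 6378.14 × 1.6825 ≈ 10731 km.

10731 km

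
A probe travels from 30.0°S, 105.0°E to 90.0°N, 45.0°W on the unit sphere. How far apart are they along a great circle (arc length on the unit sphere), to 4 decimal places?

2.0944

With latitudes φ₁ = -30.000°, φ₂ = 90.000° and longitude difference Δλ = -150.000°:
cos c = sin φ₁ sin φ₂ + cos φ₁ cos φ₂ cos Δλ = (-0.5000)(1.0000) + (0.8660)(0.0000)(-0.8660) = -0.50000,
so c = arccos(-0.50000) = 2.09440 rad.
On the unit sphere the arc length equals the central angle: 2.0944.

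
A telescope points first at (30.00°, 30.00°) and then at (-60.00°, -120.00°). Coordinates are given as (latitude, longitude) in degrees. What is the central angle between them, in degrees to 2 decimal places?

With latitudes φ₁ = 30.000°, φ₂ = -60.000° and longitude difference Δλ = -150.000°:
Haversine: a = sin²(Δφ/2) + cos φ₁ cos φ₂ sin²(Δλ/2) = 0.5000 + (0.8660)(0.5000)(0.9330) = 0.90401.
Central angle c = 2·arcsin(√a) = 2.51157 rad.
So the angular separation is 143.90°.

143.90°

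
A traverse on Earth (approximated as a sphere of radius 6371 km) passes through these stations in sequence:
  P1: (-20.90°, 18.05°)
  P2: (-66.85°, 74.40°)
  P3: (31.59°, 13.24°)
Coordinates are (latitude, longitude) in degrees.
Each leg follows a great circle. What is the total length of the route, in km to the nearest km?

Leg P1→P2: central angle 1.0104 rad, distance 6437.2 km.
Leg P2→P3: central angle 1.8967 rad, distance 12083.6 km.
Total: 6437.2 + 12083.6 ≈ 18521 km.

18521 km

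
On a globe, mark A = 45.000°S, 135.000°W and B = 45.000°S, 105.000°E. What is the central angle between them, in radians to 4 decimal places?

1.3181 rad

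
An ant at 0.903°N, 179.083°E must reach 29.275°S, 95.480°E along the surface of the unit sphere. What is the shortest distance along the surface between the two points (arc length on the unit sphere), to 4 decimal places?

With latitudes φ₁ = 0.903°, φ₂ = -29.275° and longitude difference Δλ = -83.603°:
cos c = sin φ₁ sin φ₂ + cos φ₁ cos φ₂ cos Δλ = (0.0158)(-0.4890) + (0.9999)(0.8723)(0.1114) = 0.08947,
so c = arccos(0.08947) = 1.48121 rad.
On the unit sphere the arc length equals the central angle: 1.4812.

1.4812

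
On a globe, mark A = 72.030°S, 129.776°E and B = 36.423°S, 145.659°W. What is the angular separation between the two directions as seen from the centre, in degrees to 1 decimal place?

54.0°

Let φ₁ = -1.2572 rad, φ₂ = -0.6357 rad, and Δλ = 1.4759 rad.
Haversine: a = sin²(Δφ/2) + cos φ₁ cos φ₂ sin²(Δλ/2) = 0.0935 + (0.3085)(0.8047)(0.4526) = 0.20585.
Central angle c = 2·arcsin(√a) = 0.94185 rad.
So the angular separation is 54.0°.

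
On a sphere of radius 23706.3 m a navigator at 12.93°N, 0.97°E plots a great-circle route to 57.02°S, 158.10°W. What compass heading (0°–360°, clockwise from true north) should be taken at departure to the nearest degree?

195°

Δλ = -159.070° = -2.7763 rad.
y = sin Δλ · cos φ₂ = (-0.3572)(0.5443) = -0.1945
x = cos φ₁ sin φ₂ − sin φ₁ cos φ₂ cos Δλ = (0.9746)(-0.8389) − (0.2238)(0.5443)(-0.9340) = -0.7038
θ = atan2(y, x) = -164.56°; adding 360° gives 195°.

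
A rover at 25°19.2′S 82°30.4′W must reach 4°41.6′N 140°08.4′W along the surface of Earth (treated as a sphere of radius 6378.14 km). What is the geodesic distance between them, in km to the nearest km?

7061 km

In radians: φ₁ = -0.4419, φ₂ = 0.0819, Δλ = -57.633° = -1.0059 rad.
Haversine: a = sin²(Δφ/2) + cos φ₁ cos φ₂ sin²(Δλ/2) = 0.0670 + (0.9039)(0.9966)(0.2323) = 0.27635.
Central angle c = 2·arcsin(√a) = 1.10706 rad.
Distance = R·c = 6378.14 × 1.1071 ≈ 7061 km.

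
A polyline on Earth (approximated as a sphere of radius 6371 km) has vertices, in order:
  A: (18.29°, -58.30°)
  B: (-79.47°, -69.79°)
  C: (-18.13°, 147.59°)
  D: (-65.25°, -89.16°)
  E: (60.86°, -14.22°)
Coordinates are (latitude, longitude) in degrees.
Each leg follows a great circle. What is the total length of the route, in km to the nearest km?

44739 km

Leg A→B: central angle 1.7097 rad, distance 10892.8 km.
Leg B→C: central angle 1.4021 rad, distance 8932.6 km.
Leg C→D: central angle 1.5063 rad, distance 9596.7 km.
Leg D→E: central angle 2.4042 rad, distance 15317.2 km.
Total: 10892.8 + 8932.6 + 9596.7 + 15317.2 ≈ 44739 km.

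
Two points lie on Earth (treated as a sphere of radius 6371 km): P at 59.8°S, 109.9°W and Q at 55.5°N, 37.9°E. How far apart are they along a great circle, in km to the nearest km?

In radians: φ₁ = -1.0437, φ₂ = 0.9687, Δλ = 147.800° = 2.5796 rad.
Haversine: a = sin²(Δφ/2) + cos φ₁ cos φ₂ sin²(Δλ/2) = 0.7137 + (0.5030)(0.5664)(0.9231) = 0.97668.
Central angle c = 2·arcsin(√a) = 2.83499 rad.
Distance = R·c = 6371 × 2.8350 ≈ 18062 km.

18062 km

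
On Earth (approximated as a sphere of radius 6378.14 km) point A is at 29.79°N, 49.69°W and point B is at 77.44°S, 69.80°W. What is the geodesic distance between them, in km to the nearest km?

With latitudes φ₁ = 29.790°, φ₂ = -77.440° and longitude difference Δλ = -20.110°:
cos c = sin φ₁ sin φ₂ + cos φ₁ cos φ₂ cos Δλ = (0.4968)(-0.9761) + (0.8679)(0.2175)(0.9390) = -0.30771,
so c = arccos(-0.30771) = 1.88359 rad.
Distance = R·c = 6378.14 × 1.8836 ≈ 12014 km.

12014 km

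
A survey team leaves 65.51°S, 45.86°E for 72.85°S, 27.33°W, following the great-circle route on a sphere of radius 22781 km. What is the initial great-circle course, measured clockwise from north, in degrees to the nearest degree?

222°

With φ₁ = -1.1434, φ₂ = -1.2715, Δλ = -1.2774 rad, the forward-azimuth formula gives
θ = atan2( sin Δλ cos φ₂ , cos φ₁ sin φ₂ − sin φ₁ cos φ₂ cos Δλ ) = atan2(-0.2823, -0.3185) = -138.45°.
Adding 360° brings this into [0°, 360°): 222°.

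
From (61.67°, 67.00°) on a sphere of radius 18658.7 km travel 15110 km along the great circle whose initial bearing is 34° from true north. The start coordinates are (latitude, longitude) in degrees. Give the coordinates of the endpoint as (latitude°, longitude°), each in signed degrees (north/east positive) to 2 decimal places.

63.12°, -176.58°

Angular distance δ = d/R = 15110/18658.7 = 0.80981 rad; initial bearing θ = 0.5934 rad.
sin φ₂ = sin φ₁ cos δ + cos φ₁ sin δ cos θ = (0.8802)(0.6896) + (0.4745)(0.7242)(0.8290) = 0.8919, so φ₂ = 63.12°.
Δλ = atan2(sin θ sin δ cos φ₁, cos δ − sin φ₁ sin φ₂) = atan2(0.1922, -0.0955) = 116.419°.
λ₂ = 67.000° + 116.419° = 183.42° → -176.58° after wrapping to (−180°, 180°].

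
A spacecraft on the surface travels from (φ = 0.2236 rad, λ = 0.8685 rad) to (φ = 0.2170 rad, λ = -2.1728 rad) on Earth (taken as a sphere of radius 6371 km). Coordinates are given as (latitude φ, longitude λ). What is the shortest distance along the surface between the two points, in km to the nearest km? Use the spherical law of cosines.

17137 km

With latitudes φ₁ = 12.811°, φ₂ = 12.433° and longitude difference Δλ = -174.254°:
cos c = sin φ₁ sin φ₂ + cos φ₁ cos φ₂ cos Δλ = (0.2217)(0.2153) + (0.9751)(0.9765)(-0.9950) = -0.89971,
so c = arccos(-0.89971) = 2.68990 rad.
Distance = R·c = 6371 × 2.6899 ≈ 17137 km.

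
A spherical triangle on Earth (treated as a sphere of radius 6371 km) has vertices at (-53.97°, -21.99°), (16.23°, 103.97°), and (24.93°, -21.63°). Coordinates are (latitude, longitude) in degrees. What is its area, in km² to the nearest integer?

102255815 km²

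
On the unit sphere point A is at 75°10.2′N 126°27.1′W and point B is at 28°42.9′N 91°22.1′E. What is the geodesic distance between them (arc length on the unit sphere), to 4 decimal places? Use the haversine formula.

Let φ₁ = 1.3120 rad, φ₂ = 0.5012 rad, and Δλ = -2.4815 rad.
Haversine: a = sin²(Δφ/2) + cos φ₁ cos φ₂ sin²(Δλ/2) = 0.1555 + (0.2560)(0.8770)(0.8950) = 0.35644.
Central angle c = 2·arcsin(√a) = 1.27957 rad.
On the unit sphere the arc length equals the central angle: 1.2796.

1.2796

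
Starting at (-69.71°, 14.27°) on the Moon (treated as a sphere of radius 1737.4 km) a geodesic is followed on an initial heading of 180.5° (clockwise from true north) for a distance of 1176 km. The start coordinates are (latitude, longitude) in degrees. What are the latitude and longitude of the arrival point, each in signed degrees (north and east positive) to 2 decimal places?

-71.51°, -164.74°

Angular distance δ = d/R = 1176/1737.4 = 0.67687 rad; initial bearing θ = 3.1503 rad.
sin φ₂ = sin φ₁ cos δ + cos φ₁ sin δ cos θ = (-0.9379)(0.7795) + (0.3468)(0.6264)(-1.0000) = -0.9484, so φ₂ = -71.51°.
Δλ = atan2(sin θ sin δ cos φ₁, cos δ − sin φ₁ sin φ₂) = atan2(-0.0019, -0.1100) = -179.013°.
λ₂ = 14.270° − 179.013° = -164.74°.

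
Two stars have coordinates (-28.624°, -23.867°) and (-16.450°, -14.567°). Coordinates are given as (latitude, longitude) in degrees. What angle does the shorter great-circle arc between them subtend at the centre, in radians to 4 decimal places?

With latitudes φ₁ = -28.624°, φ₂ = -16.450° and longitude difference Δλ = 9.300°:
Haversine: a = sin²(Δφ/2) + cos φ₁ cos φ₂ sin²(Δλ/2) = 0.0112 + (0.8778)(0.9591)(0.0066) = 0.01678.
Central angle c = 2·arcsin(√a) = 0.25978 rad.
So the angular separation is 0.2598 rad.

0.2598 rad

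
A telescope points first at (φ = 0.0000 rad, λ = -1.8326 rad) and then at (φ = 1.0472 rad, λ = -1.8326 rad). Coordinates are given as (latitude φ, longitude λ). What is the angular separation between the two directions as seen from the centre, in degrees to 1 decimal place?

60.0°

With latitudes φ₁ = 0.000°, φ₂ = 60.000° and longitude difference Δλ = 0.000°:
cos c = sin φ₁ sin φ₂ + cos φ₁ cos φ₂ cos Δλ = (0.0000)(0.8660) + (1.0000)(0.5000)(1.0000) = 0.50000,
so c = arccos(0.50000) = 1.04720 rad.
So the angular separation is 60.0°.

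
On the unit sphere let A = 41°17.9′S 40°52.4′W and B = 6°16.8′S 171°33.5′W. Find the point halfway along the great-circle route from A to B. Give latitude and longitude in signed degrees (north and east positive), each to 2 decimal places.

-45.32°, -123.07°

Central angle δ = 1.9983 rad. Interpolating on the sphere with fraction f = 0.5:
P = [sin((1−f)δ)·A + sin(fδ)·B] / sin δ = 0.9242·A + 0.9242·B in Cartesian coordinates,
giving P = (-0.3837, -0.5892, -0.7111), i.e. latitude -45.32°, longitude -123.07°.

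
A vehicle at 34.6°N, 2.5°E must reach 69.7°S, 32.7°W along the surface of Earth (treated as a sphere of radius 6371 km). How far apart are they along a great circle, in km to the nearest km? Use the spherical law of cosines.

11944 km

Let φ₁ = 0.6039 rad, φ₂ = -1.2165 rad, and Δλ = -0.6144 rad.
cos c = sin φ₁ sin φ₂ + cos φ₁ cos φ₂ cos Δλ = (0.5678)(-0.9379) + (0.8231)(0.3469)(0.8171) = -0.29922,
so c = arccos(-0.29922) = 1.87467 rad.
Distance = R·c = 6371 × 1.8747 ≈ 11944 km.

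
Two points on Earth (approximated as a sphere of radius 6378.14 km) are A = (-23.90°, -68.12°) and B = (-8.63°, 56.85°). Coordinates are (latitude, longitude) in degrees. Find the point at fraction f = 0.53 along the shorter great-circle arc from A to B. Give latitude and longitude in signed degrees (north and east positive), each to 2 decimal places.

-31.52°, 2.72°

Central angle δ = 2.0457 rad. Interpolating on the sphere with fraction f = 0.53:
P = [sin((1−f)δ)·A + sin(fδ)·B] / sin δ = 0.9221·A + 0.9940·B in Cartesian coordinates,
giving P = (0.8515, 0.0404, -0.5227), i.e. latitude -31.52°, longitude 2.72°.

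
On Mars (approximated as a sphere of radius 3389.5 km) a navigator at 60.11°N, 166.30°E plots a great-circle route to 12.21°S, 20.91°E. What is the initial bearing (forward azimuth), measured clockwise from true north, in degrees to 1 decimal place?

316.8°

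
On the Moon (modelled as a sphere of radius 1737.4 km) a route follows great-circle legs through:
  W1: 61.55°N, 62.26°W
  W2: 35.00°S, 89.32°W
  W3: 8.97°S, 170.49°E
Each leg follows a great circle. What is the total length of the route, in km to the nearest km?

Leg W1→W2: central angle 1.7282 rad, distance 3002.6 km.
Leg W2→W3: central angle 1.6245 rad, distance 2822.5 km.
Total: 3002.6 + 2822.5 ≈ 5825 km.

5825 km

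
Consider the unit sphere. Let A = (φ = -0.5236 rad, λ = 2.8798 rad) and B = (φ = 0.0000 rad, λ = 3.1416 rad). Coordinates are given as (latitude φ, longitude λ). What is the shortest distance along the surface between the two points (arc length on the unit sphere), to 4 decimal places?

Let φ₁ = -0.5236 rad, φ₂ = 0.0000 rad, and Δλ = 0.2618 rad.
Haversine: a = sin²(Δφ/2) + cos φ₁ cos φ₂ sin²(Δλ/2) = 0.0670 + (0.8660)(1.0000)(0.0170) = 0.08174.
Central angle c = 2·arcsin(√a) = 0.57990 rad.
On the unit sphere the arc length equals the central angle: 0.5799.

0.5799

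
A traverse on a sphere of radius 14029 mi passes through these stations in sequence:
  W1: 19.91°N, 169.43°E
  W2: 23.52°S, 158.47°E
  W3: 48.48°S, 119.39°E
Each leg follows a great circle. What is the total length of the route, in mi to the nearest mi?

20645 mi

Leg W1→W2: central angle 0.7806 rad, distance 10951.1 mi.
Leg W2→W3: central angle 0.6910 rad, distance 9693.9 mi.
Total: 10951.1 + 9693.9 ≈ 20645 mi.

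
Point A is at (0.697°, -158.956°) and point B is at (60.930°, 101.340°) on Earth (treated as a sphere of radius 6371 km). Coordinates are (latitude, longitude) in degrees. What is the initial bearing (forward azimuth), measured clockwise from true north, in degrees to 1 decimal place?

331.3°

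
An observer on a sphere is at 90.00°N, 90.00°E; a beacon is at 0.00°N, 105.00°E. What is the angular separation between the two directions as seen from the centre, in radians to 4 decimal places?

In radians: φ₁ = 1.5708, φ₂ = 0.0000, Δλ = 15.000° = 0.2618 rad.
Haversine: a = sin²(Δφ/2) + cos φ₁ cos φ₂ sin²(Δλ/2) = 0.5000 + (0.0000)(1.0000)(0.0170) = 0.50000.
Central angle c = 2·arcsin(√a) = 1.57080 rad.
So the angular separation is 1.5708 rad.

1.5708 rad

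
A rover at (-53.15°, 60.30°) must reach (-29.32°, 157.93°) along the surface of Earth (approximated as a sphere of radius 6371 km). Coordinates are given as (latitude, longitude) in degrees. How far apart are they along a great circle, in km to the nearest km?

With latitudes φ₁ = -53.150°, φ₂ = -29.320° and longitude difference Δλ = 97.630°:
cos c = sin φ₁ sin φ₂ + cos φ₁ cos φ₂ cos Δλ = (-0.8002)(-0.4897) + (0.5997)(0.8719)(-0.1328) = 0.32242,
so c = arccos(0.32242) = 1.24251 rad.
Distance = R·c = 6371 × 1.2425 ≈ 7916 km.

7916 km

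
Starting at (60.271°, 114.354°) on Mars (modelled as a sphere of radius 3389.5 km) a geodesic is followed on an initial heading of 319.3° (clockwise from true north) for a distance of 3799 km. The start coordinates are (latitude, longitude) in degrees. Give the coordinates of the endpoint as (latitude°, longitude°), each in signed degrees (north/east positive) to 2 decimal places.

Angular distance δ = d/R = 3799/3389.5 = 1.12081 rad; initial bearing θ = 5.5728 rad.
sin φ₂ = sin φ₁ cos δ + cos φ₁ sin δ cos θ = (0.8684)(0.4349) + (0.4959)(0.9005)(0.7581) = 0.7162, so φ₂ = 45.74°.
Δλ = atan2(sin θ sin δ cos φ₁, cos δ − sin φ₁ sin φ₂) = atan2(-0.2912, -0.1870) = -122.711°.
λ₂ = 114.354° − 122.711° = -8.36°.

45.74°, -8.36°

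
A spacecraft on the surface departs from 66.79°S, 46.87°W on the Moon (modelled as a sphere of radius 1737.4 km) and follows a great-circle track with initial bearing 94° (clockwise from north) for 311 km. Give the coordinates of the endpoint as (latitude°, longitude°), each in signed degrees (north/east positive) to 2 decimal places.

-65.41°, -21.61°

Angular distance δ = d/R = 311/1737.4 = 0.17900 rad; initial bearing θ = 1.6406 rad.
sin φ₂ = sin φ₁ cos δ + cos φ₁ sin δ cos θ = (-0.9191)(0.9840) + (0.3941)(0.1780)(-0.0698) = -0.9093, so φ₂ = -65.41°.
Δλ = atan2(sin θ sin δ cos φ₁, cos δ − sin φ₁ sin φ₂) = atan2(0.0700, 0.1483) = 25.262°.
λ₂ = -46.870° + 25.262° = -21.61°.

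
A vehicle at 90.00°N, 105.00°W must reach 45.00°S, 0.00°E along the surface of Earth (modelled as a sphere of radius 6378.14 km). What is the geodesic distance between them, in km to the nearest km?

With latitudes φ₁ = 90.000°, φ₂ = -45.000° and longitude difference Δλ = 105.000°:
cos c = sin φ₁ sin φ₂ + cos φ₁ cos φ₂ cos Δλ = (1.0000)(-0.7071) + (0.0000)(0.7071)(-0.2588) = -0.70711,
so c = arccos(-0.70711) = 2.35619 rad.
Distance = R·c = 6378.14 × 2.3562 ≈ 15028 km.

15028 km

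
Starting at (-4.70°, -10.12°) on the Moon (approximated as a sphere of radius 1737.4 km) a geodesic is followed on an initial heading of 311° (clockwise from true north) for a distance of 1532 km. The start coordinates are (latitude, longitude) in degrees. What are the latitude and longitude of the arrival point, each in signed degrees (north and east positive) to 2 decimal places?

26.91°, -50.91°

Angular distance δ = d/R = 1532/1737.4 = 0.88178 rad; initial bearing θ = 5.4280 rad.
sin φ₂ = sin φ₁ cos δ + cos φ₁ sin δ cos θ = (-0.0819)(0.6358) + (0.9966)(0.7719)(0.6561) = 0.4526, so φ₂ = 26.91°.
Δλ = atan2(sin θ sin δ cos φ₁, cos δ − sin φ₁ sin φ₂) = atan2(-0.5806, 0.6729) = -40.789°.
λ₂ = -10.120° − 40.789° = -50.91°.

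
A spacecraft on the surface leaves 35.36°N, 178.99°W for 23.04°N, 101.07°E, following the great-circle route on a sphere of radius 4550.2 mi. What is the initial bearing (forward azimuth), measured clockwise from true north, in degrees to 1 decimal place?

284.0°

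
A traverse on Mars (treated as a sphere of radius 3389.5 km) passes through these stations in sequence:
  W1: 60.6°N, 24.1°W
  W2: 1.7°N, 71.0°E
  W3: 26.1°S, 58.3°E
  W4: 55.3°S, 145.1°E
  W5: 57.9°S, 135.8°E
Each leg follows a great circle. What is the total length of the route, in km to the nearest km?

Leg W1→W2: central angle 1.5886 rad, distance 5384.5 km.
Leg W2→W3: central angle 0.5304 rad, distance 1797.7 km.
Leg W3→W4: central angle 1.1699 rad, distance 3965.4 km.
Leg W4→W5: central angle 0.1001 rad, distance 339.3 km.
Total: 5384.5 + 1797.7 + 3965.4 + 339.3 ≈ 11487 km.

11487 km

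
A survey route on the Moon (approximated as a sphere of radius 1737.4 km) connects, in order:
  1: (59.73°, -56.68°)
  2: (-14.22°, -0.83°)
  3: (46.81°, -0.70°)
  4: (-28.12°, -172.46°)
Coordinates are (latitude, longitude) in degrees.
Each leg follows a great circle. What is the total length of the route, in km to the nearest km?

9330 km

Leg 1→2: central angle 1.5086 rad, distance 2621.1 km.
Leg 2→3: central angle 1.0652 rad, distance 1850.6 km.
Leg 3→4: central angle 2.7965 rad, distance 4858.6 km.
Total: 2621.1 + 1850.6 + 4858.6 ≈ 9330 km.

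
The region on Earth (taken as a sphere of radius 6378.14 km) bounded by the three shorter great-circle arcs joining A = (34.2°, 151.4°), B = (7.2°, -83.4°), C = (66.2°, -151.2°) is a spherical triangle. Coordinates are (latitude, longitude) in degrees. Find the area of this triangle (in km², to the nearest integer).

18971330 km²

Side lengths (central angles): a = 1.3016, b = 0.8036, c = 1.9851 rad; semiperimeter s = 2.0452.
By l'Huilier's theorem, tan(E/4) = √[tan(s/2) tan((s−a)/2) tan((s−b)/2) tan((s−c)/2)], giving spherical excess E = 0.4663 rad.
Area = E·R² = 0.4663 × (6378.14)² ≈ 18971330 km².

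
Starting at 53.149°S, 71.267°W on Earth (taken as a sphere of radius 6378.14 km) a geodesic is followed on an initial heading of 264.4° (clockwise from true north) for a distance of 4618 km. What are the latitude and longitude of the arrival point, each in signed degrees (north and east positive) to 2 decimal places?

-39.66°, -130.18°

Angular distance δ = d/R = 4618/6378.14 = 0.72404 rad; initial bearing θ = 4.6147 rad.
sin φ₂ = sin φ₁ cos δ + cos φ₁ sin δ cos θ = (-0.8002)(0.7491) + (0.5997)(0.6624)(-0.0976) = -0.6382, so φ₂ = -39.66°.
Δλ = atan2(sin θ sin δ cos φ₁, cos δ − sin φ₁ sin φ₂) = atan2(-0.3954, 0.2384) = -58.908°.
λ₂ = -71.267° − 58.908° = -130.18°.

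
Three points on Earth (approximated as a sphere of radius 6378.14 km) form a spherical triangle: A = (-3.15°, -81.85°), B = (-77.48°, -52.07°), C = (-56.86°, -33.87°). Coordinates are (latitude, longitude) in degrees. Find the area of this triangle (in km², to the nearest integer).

Side lengths (central angles): a = 0.3764, b = 1.1468, c = 1.3269 rad; semiperimeter s = 1.4250.
By l'Huilier's theorem, tan(E/4) = √[tan(s/2) tan((s−a)/2) tan((s−b)/2) tan((s−c)/2)], giving spherical excess E = 0.2342 rad.
Area = E·R² = 0.2342 × (6378.14)² ≈ 9526777 km².

9526777 km²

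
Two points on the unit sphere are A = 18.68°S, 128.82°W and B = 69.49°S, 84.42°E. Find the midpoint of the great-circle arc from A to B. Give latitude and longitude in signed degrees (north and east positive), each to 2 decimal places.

Central angle δ = 1.5484 rad. Interpolating on the sphere with fraction f = 0.5:
P = [sin((1−f)δ)·A + sin(fδ)·B] / sin δ = 0.6993·A + 0.6993·B in Cartesian coordinates,
giving P = (-0.3915, -0.2723, -0.8790), i.e. latitude -61.52°, longitude -145.18°.

-61.52°, -145.18°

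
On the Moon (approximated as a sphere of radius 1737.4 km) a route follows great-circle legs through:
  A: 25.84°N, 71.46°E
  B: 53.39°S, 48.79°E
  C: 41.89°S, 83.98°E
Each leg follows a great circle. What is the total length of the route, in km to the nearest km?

3264 km

Leg A→B: central angle 1.4249 rad, distance 2475.6 km.
Leg B→C: central angle 0.4538 rad, distance 788.4 km.
Total: 2475.6 + 788.4 ≈ 3264 km.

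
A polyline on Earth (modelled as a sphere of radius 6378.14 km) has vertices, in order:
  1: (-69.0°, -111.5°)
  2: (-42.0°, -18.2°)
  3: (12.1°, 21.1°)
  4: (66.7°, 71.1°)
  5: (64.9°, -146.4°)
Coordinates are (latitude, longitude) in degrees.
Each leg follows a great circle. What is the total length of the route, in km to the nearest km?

Leg 1→2: central angle 0.9155 rad, distance 5839.5 km.
Leg 2→3: central angle 1.1351 rad, distance 7239.9 km.
Leg 3→4: central angle 1.1139 rad, distance 7104.9 km.
Leg 4→5: central angle 0.7974 rad, distance 5085.7 km.
Total: 5839.5 + 7239.9 + 7104.9 + 5085.7 ≈ 25270 km.

25270 km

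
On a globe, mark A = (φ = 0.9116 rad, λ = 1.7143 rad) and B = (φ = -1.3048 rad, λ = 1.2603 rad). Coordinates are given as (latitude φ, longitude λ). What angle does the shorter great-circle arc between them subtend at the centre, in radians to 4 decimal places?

2.2370 rad

Let φ₁ = 0.9116 rad, φ₂ = -1.3048 rad, and Δλ = -0.4540 rad.
Haversine: a = sin²(Δφ/2) + cos φ₁ cos φ₂ sin²(Δλ/2) = 0.8008 + (0.6125)(0.2629)(0.0506) = 0.80900.
Central angle c = 2·arcsin(√a) = 2.23698 rad.
So the angular separation is 2.2370 rad.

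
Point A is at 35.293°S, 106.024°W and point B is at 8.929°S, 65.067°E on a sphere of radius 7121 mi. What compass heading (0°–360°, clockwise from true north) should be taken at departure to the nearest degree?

168°

Δλ = 171.091° = 2.9861 rad.
y = sin Δλ · cos φ₂ = (0.1549)(0.9879) = 0.1530
x = cos φ₁ sin φ₂ − sin φ₁ cos φ₂ cos Δλ = (0.8162)(-0.1552) − (-0.5778)(0.9879)(-0.9879) = -0.6906
θ = atan2(y, x) = 167.51°, so the bearing is 168°.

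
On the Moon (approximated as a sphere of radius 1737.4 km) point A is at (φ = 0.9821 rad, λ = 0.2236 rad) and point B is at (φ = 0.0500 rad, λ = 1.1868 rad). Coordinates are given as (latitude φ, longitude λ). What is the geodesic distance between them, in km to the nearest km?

Let φ₁ = 0.9821 rad, φ₂ = 0.0500 rad, and Δλ = 0.9632 rad.
Haversine: a = sin²(Δφ/2) + cos φ₁ cos φ₂ sin²(Δλ/2) = 0.2019 + (0.5553)(0.9988)(0.2146) = 0.32091.
Central angle c = 2·arcsin(√a) = 1.20448 rad.
Distance = R·c = 1737.4 × 1.2045 ≈ 2093 km.

2093 km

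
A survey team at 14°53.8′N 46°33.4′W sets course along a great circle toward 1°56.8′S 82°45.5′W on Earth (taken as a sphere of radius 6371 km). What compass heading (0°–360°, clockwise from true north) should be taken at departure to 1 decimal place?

247.9°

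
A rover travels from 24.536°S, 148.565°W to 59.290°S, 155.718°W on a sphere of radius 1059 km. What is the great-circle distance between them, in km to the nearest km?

649 km

In radians: φ₁ = -0.4282, φ₂ = -1.0348, Δλ = -7.153° = -0.1248 rad.
cos c = sin φ₁ sin φ₂ + cos φ₁ cos φ₂ cos Δλ = (-0.4153)(-0.8598) + (0.9097)(0.5107)(0.9922) = 0.81799,
so c = arccos(0.81799) = 0.61289 rad.
Distance = R·c = 1059 × 0.6129 ≈ 649 km.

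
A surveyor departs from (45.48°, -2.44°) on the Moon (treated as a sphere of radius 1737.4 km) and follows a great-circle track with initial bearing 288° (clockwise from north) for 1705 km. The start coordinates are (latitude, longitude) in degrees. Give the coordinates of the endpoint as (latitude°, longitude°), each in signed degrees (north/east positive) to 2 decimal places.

35.20°, -77.79°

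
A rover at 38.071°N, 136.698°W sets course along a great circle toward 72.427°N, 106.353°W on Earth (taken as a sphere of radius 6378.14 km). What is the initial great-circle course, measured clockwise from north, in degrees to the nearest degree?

14°

Δλ = 30.345° = 0.5296 rad.
y = sin Δλ · cos φ₂ = (0.5052)(0.3019) = 0.1525
x = cos φ₁ sin φ₂ − sin φ₁ cos φ₂ cos Δλ = (0.7872)(0.9533) − (0.6166)(0.3019)(0.8630) = 0.5898
θ = atan2(y, x) = 14.50°, so the bearing is 14°.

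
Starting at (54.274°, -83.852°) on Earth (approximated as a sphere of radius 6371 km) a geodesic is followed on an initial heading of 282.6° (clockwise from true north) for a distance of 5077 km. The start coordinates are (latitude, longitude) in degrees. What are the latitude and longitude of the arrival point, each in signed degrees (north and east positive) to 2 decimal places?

41.19°, -151.89°

Angular distance δ = d/R = 5077/6371 = 0.79689 rad; initial bearing θ = 4.9323 rad.
sin φ₂ = sin φ₁ cos δ + cos φ₁ sin δ cos θ = (0.8118)(0.6989) + (0.5839)(0.7152)(0.2181) = 0.6585, so φ₂ = 41.19°.
Δλ = atan2(sin θ sin δ cos φ₁, cos δ − sin φ₁ sin φ₂) = atan2(-0.4075, 0.1643) = -68.038°.
λ₂ = -83.852° − 68.038° = -151.89°.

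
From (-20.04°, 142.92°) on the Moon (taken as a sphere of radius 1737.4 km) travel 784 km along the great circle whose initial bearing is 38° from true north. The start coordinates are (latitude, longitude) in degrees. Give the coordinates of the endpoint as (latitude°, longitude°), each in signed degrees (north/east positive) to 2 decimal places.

0.83°, 158.50°

Angular distance δ = d/R = 784/1737.4 = 0.45125 rad; initial bearing θ = 0.6632 rad.
sin φ₂ = sin φ₁ cos δ + cos φ₁ sin δ cos θ = (-0.3427)(0.8999) + (0.9395)(0.4361)(0.7880) = 0.0145, so φ₂ = 0.83°.
Δλ = atan2(sin θ sin δ cos φ₁, cos δ − sin φ₁ sin φ₂) = atan2(0.2522, 0.9049) = 15.576°.
λ₂ = 142.920° + 15.576° = 158.50°.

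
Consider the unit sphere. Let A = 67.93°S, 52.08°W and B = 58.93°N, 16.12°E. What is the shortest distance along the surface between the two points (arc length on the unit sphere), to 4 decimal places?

Let φ₁ = -1.1856 rad, φ₂ = 1.0285 rad, and Δλ = 1.1903 rad.
cos c = sin φ₁ sin φ₂ + cos φ₁ cos φ₂ cos Δλ = (-0.9267)(0.8565) + (0.3757)(0.5161)(0.3714) = -0.72176,
so c = arccos(-0.72176) = 2.37714 rad.
On the unit sphere the arc length equals the central angle: 2.3771.

2.3771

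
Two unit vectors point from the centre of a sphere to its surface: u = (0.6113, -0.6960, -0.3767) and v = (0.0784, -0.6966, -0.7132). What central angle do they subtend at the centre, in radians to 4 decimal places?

u·v = 0.8014; |u| = 1.0000, |v| = 1.0000.
cos θ = (u·v)/(|u||v|) = 0.8014, so θ = 0.6412 rad.

0.6412 rad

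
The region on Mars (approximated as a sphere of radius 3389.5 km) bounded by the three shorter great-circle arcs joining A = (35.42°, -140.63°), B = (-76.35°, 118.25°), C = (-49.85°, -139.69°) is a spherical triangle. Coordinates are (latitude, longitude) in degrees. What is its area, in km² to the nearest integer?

4540105 km²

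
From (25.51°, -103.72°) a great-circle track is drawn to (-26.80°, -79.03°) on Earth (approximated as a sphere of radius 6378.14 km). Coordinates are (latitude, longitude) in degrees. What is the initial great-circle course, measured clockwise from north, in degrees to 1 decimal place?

With φ₁ = 0.4452, φ₂ = -0.4677, Δλ = 0.4309 rad, the forward-azimuth formula gives
θ = atan2( sin Δλ cos φ₂ , cos φ₁ sin φ₂ − sin φ₁ cos φ₂ cos Δλ ) = atan2(0.3728, -0.7562) = 153.75°.
So the initial bearing is 153.8°.

153.8°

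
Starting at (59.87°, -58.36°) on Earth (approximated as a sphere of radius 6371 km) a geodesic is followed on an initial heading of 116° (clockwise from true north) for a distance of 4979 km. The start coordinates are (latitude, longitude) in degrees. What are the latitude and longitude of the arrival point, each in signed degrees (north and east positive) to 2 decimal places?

Angular distance δ = d/R = 4979/6371 = 0.78151 rad; initial bearing θ = 2.0246 rad.
sin φ₂ = sin φ₁ cos δ + cos φ₁ sin δ cos θ = (0.8649)(0.7099) + (0.5020)(0.7044)(-0.4384) = 0.4590, so φ₂ = 27.32°.
Δλ = atan2(sin θ sin δ cos φ₁, cos δ − sin φ₁ sin φ₂) = atan2(0.3178, 0.3129) = 45.442°.
λ₂ = -58.360° + 45.442° = -12.92°.

27.32°, -12.92°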